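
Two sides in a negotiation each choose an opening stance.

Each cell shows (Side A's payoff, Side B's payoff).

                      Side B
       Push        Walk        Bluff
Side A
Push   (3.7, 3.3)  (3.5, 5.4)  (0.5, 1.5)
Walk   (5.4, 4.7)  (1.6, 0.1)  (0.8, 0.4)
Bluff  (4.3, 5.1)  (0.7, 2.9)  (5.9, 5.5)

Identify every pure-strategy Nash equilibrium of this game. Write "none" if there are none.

Mark each player's best response to every combination of opponents' strategies; a profile where every player is best-responding is a pure Nash equilibrium.
Side A against Push: payoffs 3.7, 5.4, 4.3 → best response Walk.
Side A against Walk: payoffs 3.5, 1.6, 0.7 → best response Push.
Side A against Bluff: payoffs 0.5, 0.8, 5.9 → best response Bluff.
Side B against Push: payoffs 3.3, 5.4, 1.5 → best response Walk.
Side B against Walk: payoffs 4.7, 0.1, 0.4 → best response Push.
Side B against Bluff: payoffs 5.1, 2.9, 5.5 → best response Bluff.
Mutual best responses: (Push, Walk); (Walk, Push); (Bluff, Bluff).

(Push, Walk); (Walk, Push); (Bluff, Bluff)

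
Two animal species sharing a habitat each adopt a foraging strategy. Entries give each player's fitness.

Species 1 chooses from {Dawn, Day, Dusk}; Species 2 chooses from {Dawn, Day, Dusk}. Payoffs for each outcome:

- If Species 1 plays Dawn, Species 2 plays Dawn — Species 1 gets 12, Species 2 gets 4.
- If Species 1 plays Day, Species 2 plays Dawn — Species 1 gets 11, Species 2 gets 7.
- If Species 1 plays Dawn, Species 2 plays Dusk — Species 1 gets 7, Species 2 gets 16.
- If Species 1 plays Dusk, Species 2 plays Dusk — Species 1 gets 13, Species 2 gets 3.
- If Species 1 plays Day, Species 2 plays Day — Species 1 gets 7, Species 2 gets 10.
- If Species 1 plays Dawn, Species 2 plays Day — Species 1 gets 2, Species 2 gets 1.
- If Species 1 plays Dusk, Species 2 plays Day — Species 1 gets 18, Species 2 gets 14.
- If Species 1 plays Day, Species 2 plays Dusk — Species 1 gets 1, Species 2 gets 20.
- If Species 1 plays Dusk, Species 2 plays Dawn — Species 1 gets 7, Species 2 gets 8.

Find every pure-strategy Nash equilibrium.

Species 1 against Dawn: payoffs 12, 11, 7 → best response Dawn.
Species 1 against Day: payoffs 2, 7, 18 → best response Dusk.
Species 1 against Dusk: payoffs 7, 1, 13 → best response Dusk.
Species 2 against Dawn: payoffs 4, 1, 16 → best response Dusk.
Species 2 against Day: payoffs 7, 10, 20 → best response Dusk.
Species 2 against Dusk: payoffs 8, 14, 3 → best response Day.
Mutual best responses: (Dusk, Day).

Pure NE: (Dusk, Day)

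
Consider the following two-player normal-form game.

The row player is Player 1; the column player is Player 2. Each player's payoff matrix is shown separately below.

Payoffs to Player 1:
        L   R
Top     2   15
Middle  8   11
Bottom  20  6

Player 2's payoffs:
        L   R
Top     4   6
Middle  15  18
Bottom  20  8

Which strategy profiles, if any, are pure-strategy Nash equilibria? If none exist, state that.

Player 1 against L: payoffs 2, 8, 20 → best response Bottom.
Player 1 against R: payoffs 15, 11, 6 → best response Top.
Player 2 against Top: payoffs 4, 6 → best response R.
Player 2 against Middle: payoffs 15, 18 → best response R.
Player 2 against Bottom: payoffs 20, 8 → best response L.
Mutual best responses: (Top, R); (Bottom, L).

The pure Nash equilibria are (Top, R); (Bottom, L).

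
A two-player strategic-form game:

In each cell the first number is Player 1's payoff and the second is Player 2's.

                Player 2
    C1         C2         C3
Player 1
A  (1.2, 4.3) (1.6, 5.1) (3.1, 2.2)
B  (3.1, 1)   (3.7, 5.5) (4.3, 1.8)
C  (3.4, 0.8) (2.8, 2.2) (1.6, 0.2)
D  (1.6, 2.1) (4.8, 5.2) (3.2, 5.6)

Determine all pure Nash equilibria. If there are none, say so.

(A, C1): Player 1 can switch to B (1.2 → 3.1). Not NE.
(A, C2): Player 1 can switch to B (1.6 → 3.7). Not NE.
(A, C3): Player 1 can switch to B (3.1 → 4.3). Not NE.
(B, C1): Player 1 can switch to C (3.1 → 3.4). Not NE.
(B, C2): Player 1 can switch to D (3.7 → 4.8). Not NE.
(B, C3): Player 2 can switch to C2 (1.8 → 5.5). Not NE.
(C, C1): Player 2 can switch to C2 (0.8 → 2.2). Not NE.
(C, C2): Player 1 can switch to B (2.8 → 3.7). Not NE.
(C, C3): Player 1 can switch to A (1.6 → 3.1). Not NE.
(D, C1): Player 1 can switch to B (1.6 → 3.1). Not NE.
(The remaining 2 profiles each have a profitable deviation by the same check.)

This game has no pure Nash equilibrium.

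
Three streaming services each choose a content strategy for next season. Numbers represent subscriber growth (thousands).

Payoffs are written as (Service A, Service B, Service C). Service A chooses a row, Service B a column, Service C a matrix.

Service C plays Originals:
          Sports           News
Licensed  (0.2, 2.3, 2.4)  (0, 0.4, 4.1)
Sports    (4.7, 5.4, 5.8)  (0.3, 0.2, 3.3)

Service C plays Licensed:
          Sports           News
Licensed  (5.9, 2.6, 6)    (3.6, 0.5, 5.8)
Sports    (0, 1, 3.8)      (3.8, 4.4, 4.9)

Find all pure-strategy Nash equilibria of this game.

Pure-strategy Nash equilibria: (Licensed, Sports, Licensed) and (Sports, Sports, Originals) and (Sports, News, Licensed)

Mark each player's best response to every combination of opponents' strategies; a profile where every player is best-responding is a pure Nash equilibrium.
Service A against (Sports, Originals): payoffs 0.2, 4.7 → best response Sports.
Service A against (Sports, Licensed): payoffs 5.9, 0 → best response Licensed.
Service A against (News, Originals): payoffs 0, 0.3 → best response Sports.
Service A against (News, Licensed): payoffs 3.6, 3.8 → best response Sports.
Service B against (Licensed, Originals): payoffs 2.3, 0.4 → best response Sports.
Service B against (Licensed, Licensed): payoffs 2.6, 0.5 → best response Sports.
Service B against (Sports, Originals): payoffs 5.4, 0.2 → best response Sports.
Service B against (Sports, Licensed): payoffs 1, 4.4 → best response News.
Service C against (Licensed, Sports): payoffs 2.4, 6 → best response Licensed.
Service C against (Licensed, News): payoffs 4.1, 5.8 → best response Licensed.
Service C against (Sports, Sports): payoffs 5.8, 3.8 → best response Originals.
Service C against (Sports, News): payoffs 3.3, 4.9 → best response Licensed.
Mutual best responses: (Licensed, Sports, Licensed); (Sports, Sports, Originals); (Sports, News, Licensed).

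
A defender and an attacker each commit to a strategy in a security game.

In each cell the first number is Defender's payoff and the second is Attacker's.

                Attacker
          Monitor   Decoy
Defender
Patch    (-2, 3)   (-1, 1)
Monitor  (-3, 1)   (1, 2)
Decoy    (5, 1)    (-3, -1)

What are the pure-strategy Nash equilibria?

(Monitor, Decoy) and (Decoy, Monitor)

For each player, find the best response to each opponent profile; mutual best responses are the pure NE.
Defender against Monitor: payoffs -2, -3, 5 → best response Decoy.
Defender against Decoy: payoffs -1, 1, -3 → best response Monitor.
Attacker against Patch: payoffs 3, 1 → best response Monitor.
Attacker against Monitor: payoffs 1, 2 → best response Decoy.
Attacker against Decoy: payoffs 1, -1 → best response Monitor.
Mutual best responses: (Monitor, Decoy); (Decoy, Monitor).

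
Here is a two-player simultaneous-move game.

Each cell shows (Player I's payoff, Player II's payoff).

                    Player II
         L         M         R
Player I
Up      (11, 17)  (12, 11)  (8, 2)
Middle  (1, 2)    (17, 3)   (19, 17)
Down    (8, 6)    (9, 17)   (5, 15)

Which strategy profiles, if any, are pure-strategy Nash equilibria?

(Up, L): Player I gets 11, best alternative 8; Player II gets 17, best alternative 11. No profitable deviation — NE.
(Up, M): Player I can switch to Middle (12 → 17). Not NE.
(Up, R): Player I can switch to Middle (8 → 19). Not NE.
(Middle, L): Player I can switch to Up (1 → 11). Not NE.
(Middle, M): Player II can switch to R (3 → 17). Not NE.
(Middle, R): Player I gets 19, best alternative 8; Player II gets 17, best alternative 3. No profitable deviation — NE.
(Down, L): Player I can switch to Up (8 → 11). Not NE.
(Down, M): Player I can switch to Up (9 → 12). Not NE.
(Down, R): Player I can switch to Up (5 → 8). Not NE.

(Up, L) and (Middle, R)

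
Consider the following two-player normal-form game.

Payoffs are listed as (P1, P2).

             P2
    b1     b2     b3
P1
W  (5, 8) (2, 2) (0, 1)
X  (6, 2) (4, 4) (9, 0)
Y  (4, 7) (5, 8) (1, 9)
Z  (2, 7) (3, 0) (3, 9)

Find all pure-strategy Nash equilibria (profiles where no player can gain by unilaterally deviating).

none

P1 against b1: payoffs 5, 6, 4, 2 → best response X.
P1 against b2: payoffs 2, 4, 5, 3 → best response Y.
P1 against b3: payoffs 0, 9, 1, 3 → best response X.
P2 against W: payoffs 8, 2, 1 → best response b1.
P2 against X: payoffs 2, 4, 0 → best response b2.
P2 against Y: payoffs 7, 8, 9 → best response b3.
P2 against Z: payoffs 7, 0, 9 → best response b3.
No profile is a mutual best response for all players.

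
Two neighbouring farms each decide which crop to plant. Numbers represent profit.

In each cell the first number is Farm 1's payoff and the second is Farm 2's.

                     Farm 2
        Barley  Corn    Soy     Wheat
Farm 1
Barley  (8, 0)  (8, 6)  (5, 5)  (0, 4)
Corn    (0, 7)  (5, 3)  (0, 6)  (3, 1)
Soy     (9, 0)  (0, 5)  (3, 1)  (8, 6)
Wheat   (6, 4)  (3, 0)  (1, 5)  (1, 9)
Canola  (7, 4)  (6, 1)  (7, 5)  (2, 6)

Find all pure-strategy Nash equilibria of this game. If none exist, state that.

Farm 1 against Barley: payoffs 8, 0, 9, 6, 7 → best response Soy.
Farm 1 against Corn: payoffs 8, 5, 0, 3, 6 → best response Barley.
Farm 1 against Soy: payoffs 5, 0, 3, 1, 7 → best response Canola.
Farm 1 against Wheat: payoffs 0, 3, 8, 1, 2 → best response Soy.
Farm 2 against Barley: payoffs 0, 6, 5, 4 → best response Corn.
Farm 2 against Corn: payoffs 7, 3, 6, 1 → best response Barley.
Farm 2 against Soy: payoffs 0, 5, 1, 6 → best response Wheat.
Farm 2 against Wheat: payoffs 4, 0, 5, 9 → best response Wheat.
Farm 2 against Canola: payoffs 4, 1, 5, 6 → best response Wheat.
Mutual best responses: (Barley, Corn); (Soy, Wheat).

(Barley, Corn), (Soy, Wheat)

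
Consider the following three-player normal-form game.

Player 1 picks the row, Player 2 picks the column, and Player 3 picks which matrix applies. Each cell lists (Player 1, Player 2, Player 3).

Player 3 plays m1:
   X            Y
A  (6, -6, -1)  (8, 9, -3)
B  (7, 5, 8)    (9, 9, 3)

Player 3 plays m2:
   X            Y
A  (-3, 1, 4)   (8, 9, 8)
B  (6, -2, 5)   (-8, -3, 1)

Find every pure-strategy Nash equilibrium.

The pure Nash equilibria are (A, Y, m2); (B, Y, m1).

(A, X, m1): Player 1 can switch to B (6 → 7). Not NE.
(A, X, m2): Player 1 can switch to B (-3 → 6). Not NE.
(A, Y, m1): Player 1 can switch to B (8 → 9). Not NE.
(A, Y, m2): Player 1 gets 8, best alternative -8; Player 2 gets 9, best alternative 1; Player 3 gets 8, best alternative -3. No profitable deviation — NE.
(B, X, m1): Player 2 can switch to Y (5 → 9). Not NE.
(B, X, m2): Player 3 can switch to m1 (5 → 8). Not NE.
(B, Y, m1): Player 1 gets 9, best alternative 8; Player 2 gets 9, best alternative 5; Player 3 gets 3, best alternative 1. No profitable deviation — NE.
(B, Y, m2): Player 1 can switch to A (-8 → 8). Not NE.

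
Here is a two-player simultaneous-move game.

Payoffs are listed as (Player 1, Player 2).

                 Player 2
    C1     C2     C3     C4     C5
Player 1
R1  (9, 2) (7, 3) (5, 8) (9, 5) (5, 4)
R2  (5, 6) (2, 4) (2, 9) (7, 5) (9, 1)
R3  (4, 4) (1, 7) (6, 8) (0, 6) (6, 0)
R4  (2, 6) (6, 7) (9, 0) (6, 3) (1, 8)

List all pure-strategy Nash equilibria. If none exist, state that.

Player 1 against C1: payoffs 9, 5, 4, 2 → best response R1.
Player 1 against C2: payoffs 7, 2, 1, 6 → best response R1.
Player 1 against C3: payoffs 5, 2, 6, 9 → best response R4.
Player 1 against C4: payoffs 9, 7, 0, 6 → best response R1.
Player 1 against C5: payoffs 5, 9, 6, 1 → best response R2.
Player 2 against R1: payoffs 2, 3, 8, 5, 4 → best response C3.
Player 2 against R2: payoffs 6, 4, 9, 5, 1 → best response C3.
Player 2 against R3: payoffs 4, 7, 8, 6, 0 → best response C3.
Player 2 against R4: payoffs 6, 7, 0, 3, 8 → best response C5.
No profile is a mutual best response for all players.

This game has no pure Nash equilibrium.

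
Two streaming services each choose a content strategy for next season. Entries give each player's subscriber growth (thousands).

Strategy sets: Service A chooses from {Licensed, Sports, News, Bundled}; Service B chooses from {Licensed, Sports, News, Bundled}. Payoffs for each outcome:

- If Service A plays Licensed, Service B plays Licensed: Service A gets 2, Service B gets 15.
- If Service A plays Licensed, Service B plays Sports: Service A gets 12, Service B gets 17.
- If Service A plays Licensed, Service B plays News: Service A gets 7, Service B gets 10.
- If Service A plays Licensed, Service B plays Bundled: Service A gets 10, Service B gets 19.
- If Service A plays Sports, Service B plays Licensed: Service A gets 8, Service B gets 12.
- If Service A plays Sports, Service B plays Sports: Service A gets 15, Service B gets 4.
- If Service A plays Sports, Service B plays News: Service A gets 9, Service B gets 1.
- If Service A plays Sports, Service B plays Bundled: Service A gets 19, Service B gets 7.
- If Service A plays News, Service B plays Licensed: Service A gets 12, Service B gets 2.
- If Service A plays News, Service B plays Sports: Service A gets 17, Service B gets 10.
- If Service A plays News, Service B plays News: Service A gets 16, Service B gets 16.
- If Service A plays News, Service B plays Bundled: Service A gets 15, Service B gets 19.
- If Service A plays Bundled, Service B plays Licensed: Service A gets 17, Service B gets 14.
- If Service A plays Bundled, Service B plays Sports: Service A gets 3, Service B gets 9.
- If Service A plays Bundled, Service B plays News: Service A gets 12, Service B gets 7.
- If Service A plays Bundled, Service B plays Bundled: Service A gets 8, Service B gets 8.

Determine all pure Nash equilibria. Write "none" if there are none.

The unique pure-strategy Nash equilibrium is (Bundled, Licensed).

For each strategy profile, look for a profitable unilateral deviation.
(Licensed, Licensed): Service A can switch to Sports (2 → 8). Not NE.
(Licensed, Sports): Service A can switch to Sports (12 → 15). Not NE.
(Licensed, News): Service A can switch to Sports (7 → 9). Not NE.
(Licensed, Bundled): Service A can switch to Sports (10 → 19). Not NE.
(Sports, Licensed): Service A can switch to News (8 → 12). Not NE.
(Sports, Sports): Service A can switch to News (15 → 17). Not NE.
(Sports, News): Service A can switch to News (9 → 16). Not NE.
(Sports, Bundled): Service B can switch to Licensed (7 → 12). Not NE.
(News, Licensed): Service A can switch to Bundled (12 → 17). Not NE.
(News, Sports): Service B can switch to News (10 → 16). Not NE.
(News, News): Service B can switch to Bundled (16 → 19). Not NE.
(News, Bundled): Service A can switch to Sports (15 → 19). Not NE.
(Bundled, Licensed): Service A gets 17, best alternative 12; Service B gets 14, best alternative 9. No profitable deviation — NE.
(The remaining 3 profiles each have a profitable deviation by the same check.)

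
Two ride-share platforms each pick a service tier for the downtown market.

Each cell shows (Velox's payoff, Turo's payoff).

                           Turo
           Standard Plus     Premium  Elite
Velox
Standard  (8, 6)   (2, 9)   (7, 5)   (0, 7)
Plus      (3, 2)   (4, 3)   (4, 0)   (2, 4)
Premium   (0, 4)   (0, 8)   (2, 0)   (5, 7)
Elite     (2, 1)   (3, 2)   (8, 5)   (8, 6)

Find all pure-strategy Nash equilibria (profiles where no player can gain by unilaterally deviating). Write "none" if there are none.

Mark each player's best response to every combination of opponents' strategies; a profile where every player is best-responding is a pure Nash equilibrium.
Velox against Standard: payoffs 8, 3, 0, 2 → best response Standard.
Velox against Plus: payoffs 2, 4, 0, 3 → best response Plus.
Velox against Premium: payoffs 7, 4, 2, 8 → best response Elite.
Velox against Elite: payoffs 0, 2, 5, 8 → best response Elite.
Turo against Standard: payoffs 6, 9, 5, 7 → best response Plus.
Turo against Plus: payoffs 2, 3, 0, 4 → best response Elite.
Turo against Premium: payoffs 4, 8, 0, 7 → best response Plus.
Turo against Elite: payoffs 1, 2, 5, 6 → best response Elite.
Mutual best responses: (Elite, Elite).

The unique pure-strategy Nash equilibrium is (Elite, Elite).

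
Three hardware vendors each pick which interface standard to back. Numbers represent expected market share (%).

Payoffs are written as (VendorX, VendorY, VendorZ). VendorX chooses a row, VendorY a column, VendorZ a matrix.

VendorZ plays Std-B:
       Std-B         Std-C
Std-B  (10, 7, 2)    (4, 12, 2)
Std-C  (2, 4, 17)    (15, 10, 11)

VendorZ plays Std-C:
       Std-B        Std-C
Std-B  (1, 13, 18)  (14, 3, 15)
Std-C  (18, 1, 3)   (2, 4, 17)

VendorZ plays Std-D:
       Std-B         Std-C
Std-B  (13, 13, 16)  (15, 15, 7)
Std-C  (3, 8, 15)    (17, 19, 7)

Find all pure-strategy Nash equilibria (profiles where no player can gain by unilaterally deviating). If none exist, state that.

VendorX against (Std-B, Std-B): payoffs 10, 2 → best response Std-B.
VendorX against (Std-B, Std-C): payoffs 1, 18 → best response Std-C.
VendorX against (Std-B, Std-D): payoffs 13, 3 → best response Std-B.
VendorX against (Std-C, Std-B): payoffs 4, 15 → best response Std-C.
VendorX against (Std-C, Std-C): payoffs 14, 2 → best response Std-B.
VendorX against (Std-C, Std-D): payoffs 15, 17 → best response Std-C.
VendorY against (Std-B, Std-B): payoffs 7, 12 → best response Std-C.
VendorY against (Std-B, Std-C): payoffs 13, 3 → best response Std-B.
VendorY against (Std-B, Std-D): payoffs 13, 15 → best response Std-C.
VendorY against (Std-C, Std-B): payoffs 4, 10 → best response Std-C.
VendorY against (Std-C, Std-C): payoffs 1, 4 → best response Std-C.
VendorY against (Std-C, Std-D): payoffs 8, 19 → best response Std-C.
VendorZ against (Std-B, Std-B): payoffs 2, 18, 16 → best response Std-C.
VendorZ against (Std-B, Std-C): payoffs 2, 15, 7 → best response Std-C.
VendorZ against (Std-C, Std-B): payoffs 17, 3, 15 → best response Std-B.
VendorZ against (Std-C, Std-C): payoffs 11, 17, 7 → best response Std-C.
No profile is a mutual best response for all players.

none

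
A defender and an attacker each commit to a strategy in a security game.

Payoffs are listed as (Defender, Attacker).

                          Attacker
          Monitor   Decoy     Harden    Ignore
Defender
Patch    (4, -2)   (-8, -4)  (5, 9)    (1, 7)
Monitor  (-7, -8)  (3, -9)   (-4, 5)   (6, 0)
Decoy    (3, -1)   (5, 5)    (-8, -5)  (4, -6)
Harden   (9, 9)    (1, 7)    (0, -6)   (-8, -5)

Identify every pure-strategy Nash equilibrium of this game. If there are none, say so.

Defender against Monitor: payoffs 4, -7, 3, 9 → best response Harden.
Defender against Decoy: payoffs -8, 3, 5, 1 → best response Decoy.
Defender against Harden: payoffs 5, -4, -8, 0 → best response Patch.
Defender against Ignore: payoffs 1, 6, 4, -8 → best response Monitor.
Attacker against Patch: payoffs -2, -4, 9, 7 → best response Harden.
Attacker against Monitor: payoffs -8, -9, 5, 0 → best response Harden.
Attacker against Decoy: payoffs -1, 5, -5, -6 → best response Decoy.
Attacker against Harden: payoffs 9, 7, -6, -5 → best response Monitor.
Mutual best responses: (Patch, Harden); (Decoy, Decoy); (Harden, Monitor).

(Patch, Harden), (Decoy, Decoy), (Harden, Monitor)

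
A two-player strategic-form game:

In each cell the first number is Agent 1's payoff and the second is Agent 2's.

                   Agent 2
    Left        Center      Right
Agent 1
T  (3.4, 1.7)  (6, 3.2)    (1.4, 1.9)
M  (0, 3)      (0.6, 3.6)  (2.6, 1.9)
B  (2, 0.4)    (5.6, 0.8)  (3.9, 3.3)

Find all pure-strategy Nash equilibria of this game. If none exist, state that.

Agent 1 against Left: payoffs 3.4, 0, 2 → best response T.
Agent 1 against Center: payoffs 6, 0.6, 5.6 → best response T.
Agent 1 against Right: payoffs 1.4, 2.6, 3.9 → best response B.
Agent 2 against T: payoffs 1.7, 3.2, 1.9 → best response Center.
Agent 2 against M: payoffs 3, 3.6, 1.9 → best response Center.
Agent 2 against B: payoffs 0.4, 0.8, 3.3 → best response Right.
Mutual best responses: (T, Center); (B, Right).

The pure Nash equilibria are (T, Center) and (B, Right).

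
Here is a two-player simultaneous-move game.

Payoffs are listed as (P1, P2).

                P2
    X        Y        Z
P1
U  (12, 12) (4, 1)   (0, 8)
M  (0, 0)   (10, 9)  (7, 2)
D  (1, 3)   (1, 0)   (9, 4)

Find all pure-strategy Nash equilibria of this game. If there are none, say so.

(U, X) and (M, Y) and (D, Z)

Check each profile: it is a Nash equilibrium iff no player can strictly gain by switching unilaterally.
(U, X): P1 gets 12, best alternative 1; P2 gets 12, best alternative 8. No profitable deviation — NE.
(U, Y): P1 can switch to M (4 → 10). Not NE.
(U, Z): P1 can switch to M (0 → 7). Not NE.
(M, X): P1 can switch to U (0 → 12). Not NE.
(M, Y): P1 gets 10, best alternative 4; P2 gets 9, best alternative 2. No profitable deviation — NE.
(M, Z): P1 can switch to D (7 → 9). Not NE.
(D, X): P1 can switch to U (1 → 12). Not NE.
(D, Y): P1 can switch to U (1 → 4). Not NE.
(D, Z): P1 gets 9, best alternative 7; P2 gets 4, best alternative 3. No profitable deviation — NE.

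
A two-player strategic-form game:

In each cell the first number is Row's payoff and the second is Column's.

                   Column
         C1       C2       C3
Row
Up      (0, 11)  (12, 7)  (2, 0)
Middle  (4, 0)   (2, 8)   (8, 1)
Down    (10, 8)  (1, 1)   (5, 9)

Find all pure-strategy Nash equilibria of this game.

Row against C1: payoffs 0, 4, 10 → best response Down.
Row against C2: payoffs 12, 2, 1 → best response Up.
Row against C3: payoffs 2, 8, 5 → best response Middle.
Column against Up: payoffs 11, 7, 0 → best response C1.
Column against Middle: payoffs 0, 8, 1 → best response C2.
Column against Down: payoffs 8, 1, 9 → best response C3.
No profile is a mutual best response for all players.

No pure-strategy Nash equilibrium.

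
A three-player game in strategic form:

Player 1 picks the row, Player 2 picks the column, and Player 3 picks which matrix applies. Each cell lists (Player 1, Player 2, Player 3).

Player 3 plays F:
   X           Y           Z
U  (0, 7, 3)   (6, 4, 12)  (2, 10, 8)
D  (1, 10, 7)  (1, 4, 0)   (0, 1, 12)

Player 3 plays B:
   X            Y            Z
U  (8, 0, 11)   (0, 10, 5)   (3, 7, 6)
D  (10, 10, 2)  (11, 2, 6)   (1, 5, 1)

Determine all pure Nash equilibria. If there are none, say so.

The pure Nash equilibria are (U, Z, F) and (D, X, F).

For each player, find the best response to each opponent profile; mutual best responses are the pure NE.
Player 1 against (X, F): payoffs 0, 1 → best response D.
Player 1 against (X, B): payoffs 8, 10 → best response D.
Player 1 against (Y, F): payoffs 6, 1 → best response U.
Player 1 against (Y, B): payoffs 0, 11 → best response D.
Player 1 against (Z, F): payoffs 2, 0 → best response U.
Player 1 against (Z, B): payoffs 3, 1 → best response U.
Player 2 against (U, F): payoffs 7, 4, 10 → best response Z.
Player 2 against (U, B): payoffs 0, 10, 7 → best response Y.
Player 2 against (D, F): payoffs 10, 4, 1 → best response X.
Player 2 against (D, B): payoffs 10, 2, 5 → best response X.
Player 3 against (U, X): payoffs 3, 11 → best response B.
Player 3 against (U, Y): payoffs 12, 5 → best response F.
Player 3 against (U, Z): payoffs 8, 6 → best response F.
Player 3 against (D, X): payoffs 7, 2 → best response F.
Player 3 against (D, Y): payoffs 0, 6 → best response B.
Player 3 against (D, Z): payoffs 12, 1 → best response F.
Mutual best responses: (U, Z, F); (D, X, F).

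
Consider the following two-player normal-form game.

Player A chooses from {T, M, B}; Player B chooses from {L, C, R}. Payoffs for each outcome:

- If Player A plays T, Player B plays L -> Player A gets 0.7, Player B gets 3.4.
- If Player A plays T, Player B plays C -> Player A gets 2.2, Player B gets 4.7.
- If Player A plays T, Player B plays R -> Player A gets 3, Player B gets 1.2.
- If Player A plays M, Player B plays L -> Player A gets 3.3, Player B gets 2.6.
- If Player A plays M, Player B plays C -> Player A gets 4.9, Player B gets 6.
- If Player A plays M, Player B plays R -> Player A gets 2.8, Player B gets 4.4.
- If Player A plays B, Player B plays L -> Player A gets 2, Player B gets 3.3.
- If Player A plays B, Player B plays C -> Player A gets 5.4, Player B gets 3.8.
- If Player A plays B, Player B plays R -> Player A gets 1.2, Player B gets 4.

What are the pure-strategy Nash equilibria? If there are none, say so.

(T, L): Player A can switch to M (0.7 → 3.3). Not NE.
(T, C): Player A can switch to M (2.2 → 4.9). Not NE.
(T, R): Player B can switch to L (1.2 → 3.4). Not NE.
(M, L): Player B can switch to C (2.6 → 6). Not NE.
(M, C): Player A can switch to B (4.9 → 5.4). Not NE.
(M, R): Player A can switch to T (2.8 → 3). Not NE.
(B, L): Player A can switch to M (2 → 3.3). Not NE.
(B, C): Player B can switch to R (3.8 → 4). Not NE.
(B, R): Player A can switch to T (1.2 → 3). Not NE.

none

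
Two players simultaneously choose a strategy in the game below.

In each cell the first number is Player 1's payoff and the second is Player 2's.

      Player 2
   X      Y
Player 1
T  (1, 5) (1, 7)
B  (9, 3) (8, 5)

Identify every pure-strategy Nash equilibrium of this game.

Player 1 against X: payoffs 1, 9 → best response B.
Player 1 against Y: payoffs 1, 8 → best response B.
Player 2 against T: payoffs 5, 7 → best response Y.
Player 2 against B: payoffs 3, 5 → best response Y.
Mutual best responses: (B, Y).

Pure NE: (B, Y)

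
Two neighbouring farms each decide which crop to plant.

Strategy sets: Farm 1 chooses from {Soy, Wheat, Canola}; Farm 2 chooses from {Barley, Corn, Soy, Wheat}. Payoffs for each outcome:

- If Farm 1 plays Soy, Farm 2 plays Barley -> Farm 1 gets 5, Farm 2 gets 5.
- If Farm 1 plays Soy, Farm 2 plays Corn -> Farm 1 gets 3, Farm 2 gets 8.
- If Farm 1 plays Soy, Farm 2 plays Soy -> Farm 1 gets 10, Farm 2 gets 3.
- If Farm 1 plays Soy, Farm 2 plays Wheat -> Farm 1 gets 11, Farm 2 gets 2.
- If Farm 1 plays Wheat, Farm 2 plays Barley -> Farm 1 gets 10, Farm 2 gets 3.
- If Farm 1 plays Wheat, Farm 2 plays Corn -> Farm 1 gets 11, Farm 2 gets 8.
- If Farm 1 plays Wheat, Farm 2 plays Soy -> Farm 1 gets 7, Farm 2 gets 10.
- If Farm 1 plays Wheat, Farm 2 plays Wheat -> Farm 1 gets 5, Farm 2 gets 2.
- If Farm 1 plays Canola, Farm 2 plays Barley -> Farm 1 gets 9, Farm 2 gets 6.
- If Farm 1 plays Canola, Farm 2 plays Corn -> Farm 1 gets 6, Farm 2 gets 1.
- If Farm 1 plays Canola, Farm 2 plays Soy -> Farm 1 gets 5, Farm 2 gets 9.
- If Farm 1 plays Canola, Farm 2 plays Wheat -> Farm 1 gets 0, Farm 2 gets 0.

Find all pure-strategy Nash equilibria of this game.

(Soy, Barley): Farm 1 can switch to Wheat (5 → 10). Not NE.
(Soy, Corn): Farm 1 can switch to Wheat (3 → 11). Not NE.
(Soy, Soy): Farm 2 can switch to Barley (3 → 5). Not NE.
(Soy, Wheat): Farm 2 can switch to Barley (2 → 5). Not NE.
(Wheat, Barley): Farm 2 can switch to Corn (3 → 8). Not NE.
(Wheat, Corn): Farm 2 can switch to Soy (8 → 10). Not NE.
(The remaining 6 profiles each have a profitable deviation by the same check.)

This game has no pure Nash equilibrium.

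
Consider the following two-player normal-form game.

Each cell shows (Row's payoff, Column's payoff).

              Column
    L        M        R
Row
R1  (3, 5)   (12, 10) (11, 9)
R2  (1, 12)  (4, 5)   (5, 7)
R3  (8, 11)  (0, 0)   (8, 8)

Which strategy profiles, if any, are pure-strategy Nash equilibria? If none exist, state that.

(R1, L): Row can switch to R3 (3 → 8). Not NE.
(R1, M): Row gets 12, best alternative 4; Column gets 10, best alternative 9. No profitable deviation — NE.
(R1, R): Column can switch to M (9 → 10). Not NE.
(R2, L): Row can switch to R1 (1 → 3). Not NE.
(R2, M): Row can switch to R1 (4 → 12). Not NE.
(R2, R): Row can switch to R1 (5 → 11). Not NE.
(R3, L): Row gets 8, best alternative 3; Column gets 11, best alternative 8. No profitable deviation — NE.
(R3, M): Row can switch to R1 (0 → 12). Not NE.
(R3, R): Row can switch to R1 (8 → 11). Not NE.

Pure-strategy Nash equilibria: (R1, M); (R3, L)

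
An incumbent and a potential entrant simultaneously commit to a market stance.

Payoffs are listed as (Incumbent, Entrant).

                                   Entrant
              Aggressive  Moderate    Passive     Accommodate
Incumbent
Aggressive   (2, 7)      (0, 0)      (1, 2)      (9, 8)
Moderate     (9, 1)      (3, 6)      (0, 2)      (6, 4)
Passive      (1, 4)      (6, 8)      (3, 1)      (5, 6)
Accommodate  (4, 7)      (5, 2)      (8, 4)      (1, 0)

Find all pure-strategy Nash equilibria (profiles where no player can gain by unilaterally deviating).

(Aggressive, Accommodate) and (Passive, Moderate)

Mark each player's best response to every combination of opponents' strategies; a profile where every player is best-responding is a pure Nash equilibrium.
Incumbent against Aggressive: payoffs 2, 9, 1, 4 → best response Moderate.
Incumbent against Moderate: payoffs 0, 3, 6, 5 → best response Passive.
Incumbent against Passive: payoffs 1, 0, 3, 8 → best response Accommodate.
Incumbent against Accommodate: payoffs 9, 6, 5, 1 → best response Aggressive.
Entrant against Aggressive: payoffs 7, 0, 2, 8 → best response Accommodate.
Entrant against Moderate: payoffs 1, 6, 2, 4 → best response Moderate.
Entrant against Passive: payoffs 4, 8, 1, 6 → best response Moderate.
Entrant against Accommodate: payoffs 7, 2, 4, 0 → best response Aggressive.
Mutual best responses: (Aggressive, Accommodate); (Passive, Moderate).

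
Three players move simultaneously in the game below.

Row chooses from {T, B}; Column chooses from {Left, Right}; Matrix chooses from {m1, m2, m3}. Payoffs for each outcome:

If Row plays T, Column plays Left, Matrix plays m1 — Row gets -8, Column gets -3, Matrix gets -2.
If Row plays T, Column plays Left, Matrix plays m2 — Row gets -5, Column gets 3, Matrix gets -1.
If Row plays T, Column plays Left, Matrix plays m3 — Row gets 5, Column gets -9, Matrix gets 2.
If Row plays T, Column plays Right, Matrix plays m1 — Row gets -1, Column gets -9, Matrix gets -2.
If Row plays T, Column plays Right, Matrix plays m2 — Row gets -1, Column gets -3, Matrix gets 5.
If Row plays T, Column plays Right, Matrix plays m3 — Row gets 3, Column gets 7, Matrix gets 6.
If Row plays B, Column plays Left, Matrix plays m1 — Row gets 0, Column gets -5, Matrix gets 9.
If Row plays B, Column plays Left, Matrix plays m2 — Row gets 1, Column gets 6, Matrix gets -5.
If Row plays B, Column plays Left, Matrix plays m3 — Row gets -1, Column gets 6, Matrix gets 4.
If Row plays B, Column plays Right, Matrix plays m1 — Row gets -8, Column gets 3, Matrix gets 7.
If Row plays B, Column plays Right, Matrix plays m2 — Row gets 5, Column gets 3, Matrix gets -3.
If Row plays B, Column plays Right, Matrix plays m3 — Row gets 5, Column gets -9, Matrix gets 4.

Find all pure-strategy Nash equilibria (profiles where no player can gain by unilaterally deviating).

(T, Left, m1): Row can switch to B (-8 → 0). Not NE.
(T, Left, m2): Row can switch to B (-5 → 1). Not NE.
(T, Left, m3): Column can switch to Right (-9 → 7). Not NE.
(T, Right, m1): Column can switch to Left (-9 → -3). Not NE.
(T, Right, m2): Row can switch to B (-1 → 5). Not NE.
(T, Right, m3): Row can switch to B (3 → 5). Not NE.
(B, Left, m1): Column can switch to Right (-5 → 3). Not NE.
(B, Left, m2): Matrix can switch to m1 (-5 → 9). Not NE.
(B, Left, m3): Row can switch to T (-1 → 5). Not NE.
(B, Right, m1): Row can switch to T (-8 → -1). Not NE.
(B, Right, m2): Column can switch to Left (3 → 6). Not NE.
(B, Right, m3): Column can switch to Left (-9 → 6). Not NE.

No pure-strategy Nash equilibrium.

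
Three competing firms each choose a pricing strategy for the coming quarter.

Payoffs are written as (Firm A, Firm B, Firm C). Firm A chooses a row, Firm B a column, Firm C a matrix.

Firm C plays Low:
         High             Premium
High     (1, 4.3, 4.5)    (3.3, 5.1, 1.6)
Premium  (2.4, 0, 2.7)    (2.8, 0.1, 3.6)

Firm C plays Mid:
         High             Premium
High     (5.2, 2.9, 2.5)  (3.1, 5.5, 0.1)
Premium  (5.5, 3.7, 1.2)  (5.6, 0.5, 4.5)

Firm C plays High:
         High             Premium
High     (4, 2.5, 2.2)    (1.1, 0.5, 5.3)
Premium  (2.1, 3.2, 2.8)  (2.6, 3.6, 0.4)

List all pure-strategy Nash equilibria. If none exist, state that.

For each strategy profile, look for a profitable unilateral deviation.
(High, High, Low): Firm A can switch to Premium (1 → 2.4). Not NE.
(High, High, Mid): Firm A can switch to Premium (5.2 → 5.5). Not NE.
(High, High, High): Firm C can switch to Low (2.2 → 4.5). Not NE.
(High, Premium, Low): Firm C can switch to High (1.6 → 5.3). Not NE.
(High, Premium, Mid): Firm A can switch to Premium (3.1 → 5.6). Not NE.
(High, Premium, High): Firm A can switch to Premium (1.1 → 2.6). Not NE.
(The remaining 6 profiles each have a profitable deviation by the same check.)

none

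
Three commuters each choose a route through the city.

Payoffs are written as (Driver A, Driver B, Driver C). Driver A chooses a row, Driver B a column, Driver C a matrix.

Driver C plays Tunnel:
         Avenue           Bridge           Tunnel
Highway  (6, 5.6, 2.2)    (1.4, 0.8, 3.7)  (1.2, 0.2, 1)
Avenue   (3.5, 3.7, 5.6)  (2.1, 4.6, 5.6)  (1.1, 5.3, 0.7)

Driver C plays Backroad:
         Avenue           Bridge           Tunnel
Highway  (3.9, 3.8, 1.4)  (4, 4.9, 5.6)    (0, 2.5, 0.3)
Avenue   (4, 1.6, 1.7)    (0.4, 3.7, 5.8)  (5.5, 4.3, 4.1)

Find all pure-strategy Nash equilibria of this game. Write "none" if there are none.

For each strategy profile, look for a profitable unilateral deviation.
(Highway, Avenue, Tunnel): Driver A gets 6, best alternative 3.5; Driver B gets 5.6, best alternative 0.8; Driver C gets 2.2, best alternative 1.4. No profitable deviation — NE.
(Highway, Avenue, Backroad): Driver A can switch to Avenue (3.9 → 4). Not NE.
(Highway, Bridge, Tunnel): Driver A can switch to Avenue (1.4 → 2.1). Not NE.
(Highway, Bridge, Backroad): Driver A gets 4, best alternative 0.4; Driver B gets 4.9, best alternative 3.8; Driver C gets 5.6, best alternative 3.7. No profitable deviation — NE.
(Highway, Tunnel, Tunnel): Driver B can switch to Avenue (0.2 → 5.6). Not NE.
(Highway, Tunnel, Backroad): Driver A can switch to Avenue (0 → 5.5). Not NE.
(Avenue, Avenue, Tunnel): Driver A can switch to Highway (3.5 → 6). Not NE.
(Avenue, Avenue, Backroad): Driver B can switch to Bridge (1.6 → 3.7). Not NE.
(Avenue, Bridge, Tunnel): Driver B can switch to Tunnel (4.6 → 5.3). Not NE.
(Avenue, Bridge, Backroad): Driver A can switch to Highway (0.4 → 4). Not NE.
(Avenue, Tunnel, Backroad): Driver A gets 5.5, best alternative 0; Driver B gets 4.3, best alternative 3.7; Driver C gets 4.1, best alternative 0.7. No profitable deviation — NE.
(The remaining 1 profile has a profitable deviation by the same check.)

Pure-strategy Nash equilibria: (Highway, Avenue, Tunnel); (Highway, Bridge, Backroad); (Avenue, Tunnel, Backroad)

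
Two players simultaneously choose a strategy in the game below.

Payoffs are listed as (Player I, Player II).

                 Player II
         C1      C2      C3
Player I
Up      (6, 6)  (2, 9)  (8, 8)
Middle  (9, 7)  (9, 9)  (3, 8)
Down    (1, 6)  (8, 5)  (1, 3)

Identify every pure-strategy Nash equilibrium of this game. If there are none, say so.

Player I against C1: payoffs 6, 9, 1 → best response Middle.
Player I against C2: payoffs 2, 9, 8 → best response Middle.
Player I against C3: payoffs 8, 3, 1 → best response Up.
Player II against Up: payoffs 6, 9, 8 → best response C2.
Player II against Middle: payoffs 7, 9, 8 → best response C2.
Player II against Down: payoffs 6, 5, 3 → best response C1.
Mutual best responses: (Middle, C2).

The unique pure-strategy Nash equilibrium is (Middle, C2).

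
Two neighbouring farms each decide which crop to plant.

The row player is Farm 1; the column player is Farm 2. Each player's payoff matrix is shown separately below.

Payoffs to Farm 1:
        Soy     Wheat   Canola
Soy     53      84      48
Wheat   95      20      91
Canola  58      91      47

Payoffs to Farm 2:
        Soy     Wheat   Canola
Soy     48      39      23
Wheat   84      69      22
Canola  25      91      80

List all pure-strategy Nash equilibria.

The pure Nash equilibria are (Wheat, Soy) and (Canola, Wheat).

Farm 1 against Soy: payoffs 53, 95, 58 → best response Wheat.
Farm 1 against Wheat: payoffs 84, 20, 91 → best response Canola.
Farm 1 against Canola: payoffs 48, 91, 47 → best response Wheat.
Farm 2 against Soy: payoffs 48, 39, 23 → best response Soy.
Farm 2 against Wheat: payoffs 84, 69, 22 → best response Soy.
Farm 2 against Canola: payoffs 25, 91, 80 → best response Wheat.
Mutual best responses: (Wheat, Soy); (Canola, Wheat).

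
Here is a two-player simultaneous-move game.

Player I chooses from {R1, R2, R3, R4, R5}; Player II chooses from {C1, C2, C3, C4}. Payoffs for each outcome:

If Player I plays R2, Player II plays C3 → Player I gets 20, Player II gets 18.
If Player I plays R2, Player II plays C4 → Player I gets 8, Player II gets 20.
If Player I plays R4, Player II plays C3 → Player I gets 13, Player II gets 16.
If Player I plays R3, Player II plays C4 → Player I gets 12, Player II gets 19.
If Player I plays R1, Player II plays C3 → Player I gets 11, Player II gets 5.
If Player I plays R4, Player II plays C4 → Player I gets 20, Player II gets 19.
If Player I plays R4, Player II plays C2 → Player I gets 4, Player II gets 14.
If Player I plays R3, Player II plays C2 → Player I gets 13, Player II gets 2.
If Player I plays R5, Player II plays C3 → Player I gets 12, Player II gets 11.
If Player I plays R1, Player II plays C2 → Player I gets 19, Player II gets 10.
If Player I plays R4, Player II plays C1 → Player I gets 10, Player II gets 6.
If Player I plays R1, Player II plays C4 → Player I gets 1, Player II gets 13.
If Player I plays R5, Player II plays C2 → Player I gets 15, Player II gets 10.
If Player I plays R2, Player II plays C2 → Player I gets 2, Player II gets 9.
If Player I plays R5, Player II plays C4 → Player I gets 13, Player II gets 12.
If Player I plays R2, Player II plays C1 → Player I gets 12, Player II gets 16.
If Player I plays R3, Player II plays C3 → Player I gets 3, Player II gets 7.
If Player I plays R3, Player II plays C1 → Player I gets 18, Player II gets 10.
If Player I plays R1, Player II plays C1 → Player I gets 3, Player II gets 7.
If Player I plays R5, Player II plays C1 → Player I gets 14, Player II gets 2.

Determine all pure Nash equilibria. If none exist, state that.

(R4, C4)

Mark each player's best response to every combination of opponents' strategies; a profile where every player is best-responding is a pure Nash equilibrium.
Player I against C1: payoffs 3, 12, 18, 10, 14 → best response R3.
Player I against C2: payoffs 19, 2, 13, 4, 15 → best response R1.
Player I against C3: payoffs 11, 20, 3, 13, 12 → best response R2.
Player I against C4: payoffs 1, 8, 12, 20, 13 → best response R4.
Player II against R1: payoffs 7, 10, 5, 13 → best response C4.
Player II against R2: payoffs 16, 9, 18, 20 → best response C4.
Player II against R3: payoffs 10, 2, 7, 19 → best response C4.
Player II against R4: payoffs 6, 14, 16, 19 → best response C4.
Player II against R5: payoffs 2, 10, 11, 12 → best response C4.
Mutual best responses: (R4, C4).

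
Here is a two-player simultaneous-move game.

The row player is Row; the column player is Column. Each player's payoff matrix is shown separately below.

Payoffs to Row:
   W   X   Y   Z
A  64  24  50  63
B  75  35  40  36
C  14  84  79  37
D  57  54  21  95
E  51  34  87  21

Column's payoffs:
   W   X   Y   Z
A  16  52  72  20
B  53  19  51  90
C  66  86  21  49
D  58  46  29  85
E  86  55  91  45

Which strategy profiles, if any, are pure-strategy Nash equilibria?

(A, W): Row can switch to B (64 → 75). Not NE.
(A, X): Row can switch to B (24 → 35). Not NE.
(A, Y): Row can switch to C (50 → 79). Not NE.
(A, Z): Row can switch to D (63 → 95). Not NE.
(B, W): Column can switch to Z (53 → 90). Not NE.
(B, X): Row can switch to C (35 → 84). Not NE.
(C, X): Row gets 84, best alternative 54; Column gets 86, best alternative 66. No profitable deviation — NE.
(D, Z): Row gets 95, best alternative 63; Column gets 85, best alternative 58. No profitable deviation — NE.
(E, Y): Row gets 87, best alternative 79; Column gets 91, best alternative 86. No profitable deviation — NE.
(The remaining 11 profiles each have a profitable deviation by the same check.)

(C, X) and (D, Z) and (E, Y)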